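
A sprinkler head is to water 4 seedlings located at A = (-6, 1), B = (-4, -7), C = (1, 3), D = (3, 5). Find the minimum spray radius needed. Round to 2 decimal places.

6.95

By Welzl's lemma the MEC is supported by two points (diametrically opposite) or three points (on a circumcircle).
The farthest pair is B–D with squared distance 193. The circle on this segment as diameter has centre (-0.5, -1) and r² = 193/4 = 48.25.
Check A: distance² to centre = 34.25 ≤ 48.25, so it lies inside.
All remaining points lie in this disk, and no smaller disk contains both endpoints, so this is the minimum enclosing circle.
r = √(48.25) ≈ 6.95.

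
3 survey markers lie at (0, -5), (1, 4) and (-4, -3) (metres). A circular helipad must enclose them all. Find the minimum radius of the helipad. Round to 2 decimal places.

4.58

Call the three points A, B, C in the order given.
Side lengths²: AB² = 82, AC² = 20, BC² = 74.
Since AB² = 82 < 74 + 20 = 94, the triangle is acute, so the smallest enclosing circle is the circumcircle.
Circumcentre = (-4/19, -8/19), r² = 7585/361.
r = √(7585/361) ≈ 4.58.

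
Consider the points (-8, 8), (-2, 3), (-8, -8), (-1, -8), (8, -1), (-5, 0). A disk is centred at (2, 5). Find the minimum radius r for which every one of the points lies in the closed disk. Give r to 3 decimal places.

16.401

The required radius is the distance from (2, 5) to the farthest point.
Squared distances: 109, 20, 269, 178, 72, 74.
Maximum is 269, attained at (-8, -8).
r = √269 ≈ 16.401.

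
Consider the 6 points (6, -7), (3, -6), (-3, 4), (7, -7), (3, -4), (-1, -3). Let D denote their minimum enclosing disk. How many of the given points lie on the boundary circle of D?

The minimum enclosing circle of a finite set is fixed by two of the points (as a diameter) or three (as a circumcircle).
The farthest pair is (-3, 4)–(7, -7) with squared distance 221. The circle on this segment as diameter has centre (2, -1.5) and r² = 221/4 = 55.25.
Check (6, -7): distance² to centre = 46.25 ≤ 55.25, so it lies inside.
All remaining points lie in this disk, and no smaller disk contains both endpoints, so this is the minimum enclosing circle.
The points at distance exactly r from the centre are (-3, 4), (7, -7) — 2 points.

2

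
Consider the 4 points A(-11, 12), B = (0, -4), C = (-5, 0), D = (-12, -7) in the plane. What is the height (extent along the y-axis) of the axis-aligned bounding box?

19

max y = 12, min y = -7, so height = 19.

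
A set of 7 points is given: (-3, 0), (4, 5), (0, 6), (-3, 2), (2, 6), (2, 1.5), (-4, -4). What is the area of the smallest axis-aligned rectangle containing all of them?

x ranges over [-4, 4], width 8.
y ranges over [-4, 6], height 10.
Area = 8 × 10 = 80.

80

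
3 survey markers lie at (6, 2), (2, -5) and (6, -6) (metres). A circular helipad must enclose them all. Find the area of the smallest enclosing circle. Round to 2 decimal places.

54.24

Call the three points A, B, C in the order given.
Side lengths²: AB² = 65, AC² = 64, BC² = 17.
Since AB² = 65 < 64 + 17 = 81, the triangle is acute, so the smallest enclosing circle is the circumcircle.
Circumcentre = (4.875, -2), r² = 17.265625.
Area = π·r² = π·17.265625 ≈ 54.24.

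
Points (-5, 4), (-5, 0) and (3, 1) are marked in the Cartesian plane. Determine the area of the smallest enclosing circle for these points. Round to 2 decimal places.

58.23

Call the three points A, B, C in the order given.
Side lengths²: AB² = 16, AC² = 73, BC² = 65.
Since AC² = 73 < 65 + 16 = 81, the triangle is acute, so the smallest enclosing circle is the circumcircle.
Circumcentre = (-1.1875, 2), r² = 18.53515625.
Area = π·r² = π·18.53515625 ≈ 58.23.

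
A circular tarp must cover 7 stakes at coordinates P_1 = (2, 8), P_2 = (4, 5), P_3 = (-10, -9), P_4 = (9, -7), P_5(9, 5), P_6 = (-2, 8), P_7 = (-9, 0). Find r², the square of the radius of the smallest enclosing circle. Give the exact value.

By Welzl's lemma the MEC is supported by two points (diametrically opposite) or three points (on a circumcircle).
The farthest pair is P_3–P_5 with squared distance 557. The circle on this segment as diameter has centre (-0.5, -2) and r² = 557/4 = 139.25.
Check P_1: distance² to centre = 106.25 ≤ 139.25, so it lies inside.
All remaining points lie in this disk, and no smaller disk contains both endpoints, so this is the minimum enclosing circle.

139.25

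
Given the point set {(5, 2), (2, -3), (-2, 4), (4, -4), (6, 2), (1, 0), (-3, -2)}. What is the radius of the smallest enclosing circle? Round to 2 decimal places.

By Welzl's lemma the MEC is supported by two points (diametrically opposite) or three points (on a circumcircle).
The minimum enclosing circle is determined by three boundary points: (-2, 4), (4, -4), (6, 2).
Their circumcentre is (17/13, 3/13) with r² = 4250/169.
The farthest remaining point (-3, -2) is at distance² 3977/169 ≤ 4250/169.
r = √(4250/169) ≈ 5.01.

5.01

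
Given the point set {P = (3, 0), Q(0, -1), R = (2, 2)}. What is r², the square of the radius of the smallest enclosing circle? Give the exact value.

Side lengths²: PQ² = 10, PR² = 5, QR² = 13.
Since QR² = 13 < 10 + 5 = 15, the triangle is acute, so the smallest enclosing circle is the circumcircle.
Circumcentre = (17/14, 5/14), r² = 325/98.

325/98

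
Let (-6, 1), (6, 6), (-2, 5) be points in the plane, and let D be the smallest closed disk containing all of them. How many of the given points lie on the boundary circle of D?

Call the three points A, B, C in the order given.
Side lengths²: AB² = 169, AC² = 32, BC² = 65.
Since AB² = 169 ≥ 65 + 32 = 97, the angle opposite AB is not acute, so the smallest enclosing circle has AB as diameter.
Centre = midpoint of AB = (0, 3.5), r² = 169/4 = 42.25.
The points at distance exactly r from the centre are (-6, 1), (6, 6) — 2 points.

2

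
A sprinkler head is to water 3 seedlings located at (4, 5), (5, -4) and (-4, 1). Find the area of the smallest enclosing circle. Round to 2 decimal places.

94.55

Call the three points A, B, C in the order given.
Side lengths²: AB² = 82, AC² = 80, BC² = 106.
Since BC² = 106 < 82 + 80 = 162, the triangle is acute, so the smallest enclosing circle is the circumcircle.
Circumcentre = (27/19, 3/19), r² = 10865/361.
Area = π·r² = π·10865/361 ≈ 94.55.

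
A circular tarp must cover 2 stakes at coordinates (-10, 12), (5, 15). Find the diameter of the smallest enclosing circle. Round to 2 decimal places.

15.30

The smallest circle enclosing two points has them as diameter endpoints.
Centre = midpoint = (-2.5, 13.5); r² = |(-10, 12)−(5, 15)|²/4 = 234/4 = 58.5.
Diameter = 2r = 2√(58.5) ≈ 15.30.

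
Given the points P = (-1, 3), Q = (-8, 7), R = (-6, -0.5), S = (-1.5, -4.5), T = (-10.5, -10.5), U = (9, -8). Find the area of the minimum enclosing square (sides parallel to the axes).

The bounding box has width 19.5 and height 17.5.
An axis-aligned square enclosing the set must have side ≥ max(width, height).
So the minimum side is max(19.5, 17.5) = 19.5.
Area = 19.5² = 380.25.

380.25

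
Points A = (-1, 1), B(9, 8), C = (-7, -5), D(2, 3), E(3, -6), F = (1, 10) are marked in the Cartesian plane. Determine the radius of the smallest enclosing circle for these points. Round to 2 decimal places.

The farthest pair is B–C with squared distance 425. The circle on this segment as diameter has centre (1, 1.5) and r² = 425/4 = 106.25.
Check A: distance² to centre = 4.25 ≤ 106.25, so it lies inside.
All remaining points lie in this disk, and no smaller disk contains both endpoints, so this is the minimum enclosing circle.
r = √(106.25) ≈ 10.31.

10.31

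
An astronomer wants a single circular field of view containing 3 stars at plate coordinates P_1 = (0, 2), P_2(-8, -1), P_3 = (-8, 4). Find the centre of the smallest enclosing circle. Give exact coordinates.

(-4.375, 1.5)

Side lengths²: P_1P_2² = 73, P_1P_3² = 68, P_2P_3² = 25.
Since P_1P_2² = 73 < 68 + 25 = 93, the triangle is acute, so the smallest enclosing circle is the circumcircle.
Circumcentre = (-4.375, 1.5), r² = 19.390625.
Centre = (-4.375, 1.5).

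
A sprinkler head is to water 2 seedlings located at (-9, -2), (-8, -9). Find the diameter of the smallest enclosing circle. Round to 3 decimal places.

7.071

The smallest circle enclosing two points has them as diameter endpoints.
Centre = midpoint = (-8.5, -5.5); r² = |(-9, -2)−(-8, -9)|²/4 = 50/4 = 12.5.
Diameter = 2r = 2√(12.5) ≈ 7.071.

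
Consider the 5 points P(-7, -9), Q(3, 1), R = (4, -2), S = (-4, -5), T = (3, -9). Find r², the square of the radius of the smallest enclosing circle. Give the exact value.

By Welzl's lemma the MEC is supported by two points (diametrically opposite) or three points (on a circumcircle).
The farthest pair is P–Q with squared distance 200. The circle on this segment as diameter has centre (-2, -4) and r² = 200/4 = 50.
Check R: distance² to centre = 40 ≤ 50, so it lies inside.
All remaining points lie in this disk, and no smaller disk contains both endpoints, so this is the minimum enclosing circle.

50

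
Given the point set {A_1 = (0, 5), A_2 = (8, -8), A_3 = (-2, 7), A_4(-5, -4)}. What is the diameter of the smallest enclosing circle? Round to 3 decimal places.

A smallest enclosing disk is always determined by at most three of the input points on its boundary.
The farthest pair is A_2–A_3 with squared distance 325. The circle on this segment as diameter has centre (3, -0.5) and r² = 325/4 = 81.25.
Check A_1: distance² to centre = 39.25 ≤ 81.25, so it lies inside.
All remaining points lie in this disk, and no smaller disk contains both endpoints, so this is the minimum enclosing circle.
Diameter = 2r = 2√(81.25) ≈ 18.028.

18.028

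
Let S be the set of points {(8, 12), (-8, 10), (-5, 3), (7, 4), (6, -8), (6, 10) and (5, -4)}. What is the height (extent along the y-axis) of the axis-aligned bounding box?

20

max y = 12, min y = -8, so height = 20.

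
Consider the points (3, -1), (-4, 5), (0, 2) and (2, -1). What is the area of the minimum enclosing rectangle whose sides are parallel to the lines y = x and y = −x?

In coordinates u = x + y, v = x − y the rectangle is axis-aligned; the map (x,y)→(u,v) scales areas by 2.
u-values: 2, 1, 2, 1; range = 2 − 1 = 1.
v-values: 4, -9, -2, 3; range = 4 − (-9) = 13.
Area = (1 × 13) / 2 = 6.5.

6.5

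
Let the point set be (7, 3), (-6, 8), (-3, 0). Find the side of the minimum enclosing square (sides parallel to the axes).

13

The bounding box has width 13 and height 8.
An axis-aligned square enclosing the set must have side ≥ max(width, height).
So the minimum side is max(13, 8) = 13.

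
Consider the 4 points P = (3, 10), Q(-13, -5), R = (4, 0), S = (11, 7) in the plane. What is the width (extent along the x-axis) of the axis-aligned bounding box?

max x = 11, min x = -13, so width = 24.

24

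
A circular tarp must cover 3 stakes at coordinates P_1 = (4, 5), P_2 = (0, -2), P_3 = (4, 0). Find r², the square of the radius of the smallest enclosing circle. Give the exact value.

Side lengths²: P_1P_2² = 65, P_1P_3² = 25, P_2P_3² = 20.
Since P_1P_2² = 65 ≥ 25 + 20 = 45, the angle opposite P_1P_2 is not acute, so the smallest enclosing circle has P_1P_2 as diameter.
Centre = midpoint of P_1P_2 = (2, 1.5), r² = 65/4 = 16.25.

16.25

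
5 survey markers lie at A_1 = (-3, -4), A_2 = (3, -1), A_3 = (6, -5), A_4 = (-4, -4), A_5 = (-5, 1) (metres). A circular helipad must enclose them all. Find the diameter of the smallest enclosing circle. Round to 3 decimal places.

The farthest pair is A_3–A_5 with squared distance 157. The circle on this segment as diameter has centre (0.5, -2) and r² = 157/4 = 39.25.
Check A_1: distance² to centre = 16.25 ≤ 39.25, so it lies inside.
All remaining points lie in this disk, and no smaller disk contains both endpoints, so this is the minimum enclosing circle.
Diameter = 2r = 2√(39.25) ≈ 12.530.

12.530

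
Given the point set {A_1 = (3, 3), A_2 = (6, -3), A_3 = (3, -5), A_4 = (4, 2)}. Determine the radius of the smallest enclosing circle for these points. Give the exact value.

The minimum enclosing circle of a finite set is fixed by two of the points (as a diameter) or three (as a circumcircle).
The farthest pair is A_1–A_3 with squared distance 64. The circle on this segment as diameter has centre (3, -1) and r² = 64/4 = 16.
Check A_2: distance² to centre = 13 ≤ 16, so it lies inside.
All remaining points lie in this disk, and no smaller disk contains both endpoints, so this is the minimum enclosing circle.
r = √16 = 4.

4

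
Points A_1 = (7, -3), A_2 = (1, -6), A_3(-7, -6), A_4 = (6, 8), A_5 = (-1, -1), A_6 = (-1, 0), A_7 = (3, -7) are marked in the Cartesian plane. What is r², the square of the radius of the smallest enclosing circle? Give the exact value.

91.25

By Welzl's lemma the MEC is supported by two points (diametrically opposite) or three points (on a circumcircle).
The farthest pair is A_3–A_4 with squared distance 365. The circle on this segment as diameter has centre (-0.5, 1) and r² = 365/4 = 91.25.
Check A_1: distance² to centre = 72.25 ≤ 91.25, so it lies inside.
All remaining points lie in this disk, and no smaller disk contains both endpoints, so this is the minimum enclosing circle.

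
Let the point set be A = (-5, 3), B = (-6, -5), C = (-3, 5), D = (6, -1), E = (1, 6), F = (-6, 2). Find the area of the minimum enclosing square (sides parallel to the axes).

The bounding box has width 12 and height 11.
An axis-aligned square enclosing the set must have side ≥ max(width, height).
So the minimum side is max(12, 11) = 12.
Area = 12² = 144.

144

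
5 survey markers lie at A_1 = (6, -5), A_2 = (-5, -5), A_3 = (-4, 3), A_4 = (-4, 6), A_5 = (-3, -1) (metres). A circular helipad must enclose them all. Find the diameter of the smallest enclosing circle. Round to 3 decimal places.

14.927

The minimum enclosing circle of a finite set is fixed by two of the points (as a diameter) or three (as a circumcircle).
The minimum enclosing circle is determined by three boundary points: A_1, A_2, A_4.
Their circumcentre is (0.5, 1/22) with r² = 13481/242.
The farthest remaining point A_3 is at distance² 7013/242 ≤ 13481/242.
Diameter = 2r = 2√(13481/242) ≈ 14.927.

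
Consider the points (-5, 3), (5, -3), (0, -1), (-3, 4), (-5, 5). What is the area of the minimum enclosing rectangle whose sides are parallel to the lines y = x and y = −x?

36

In coordinates u = x + y, v = x − y the rectangle is axis-aligned; the map (x,y)→(u,v) scales areas by 2.
u-values: -2, 2, -1, 1, 0; range = 2 − (-2) = 4.
v-values: -8, 8, 1, -7, -10; range = 8 − (-10) = 18.
Area = (4 × 18) / 2 = 36.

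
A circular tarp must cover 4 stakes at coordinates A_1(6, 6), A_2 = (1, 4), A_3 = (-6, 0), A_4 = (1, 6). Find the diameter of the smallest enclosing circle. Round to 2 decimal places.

The minimum enclosing circle of a finite set is fixed by two of the points (as a diameter) or three (as a circumcircle).
The farthest pair is A_1–A_3 with squared distance 180. The circle on this segment as diameter has centre (0, 3) and r² = 180/4 = 45.
Check A_2: distance² to centre = 2 ≤ 45, so it lies inside.
All remaining points lie in this disk, and no smaller disk contains both endpoints, so this is the minimum enclosing circle.
Diameter = 2r = 2√45 ≈ 13.42.

13.42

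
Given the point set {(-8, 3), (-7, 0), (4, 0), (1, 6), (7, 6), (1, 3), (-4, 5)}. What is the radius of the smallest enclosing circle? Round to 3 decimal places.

By Welzl's lemma the MEC is supported by two points (diametrically opposite) or three points (on a circumcircle).
The minimum enclosing circle is determined by three boundary points: (-8, 3), (-7, 0), (7, 6).
Their circumcentre is (-0.375, 3.875) with r² = 58.90625.
The farthest remaining point (4, 0) is at distance² 34.15625 ≤ 58.90625.
r = √(58.90625) ≈ 7.675.

7.675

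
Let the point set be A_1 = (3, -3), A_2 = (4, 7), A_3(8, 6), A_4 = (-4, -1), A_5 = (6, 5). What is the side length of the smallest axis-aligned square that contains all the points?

The bounding box has width 12 and height 10.
An axis-aligned square enclosing the set must have side ≥ max(width, height).
So the minimum side is max(12, 10) = 12.

12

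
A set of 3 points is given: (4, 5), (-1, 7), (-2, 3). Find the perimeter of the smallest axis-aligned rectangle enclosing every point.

20

Width = max x − min x = 4 − (-2) = 6.
Height = max y − min y = 7 − 3 = 4.
Perimeter = 2(6 + 4) = 20.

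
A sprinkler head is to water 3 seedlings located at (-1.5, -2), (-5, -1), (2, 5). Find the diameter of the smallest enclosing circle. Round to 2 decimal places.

9.22

Call the three points A, B, C in the order given.
Side lengths²: AB² = 13.25, AC² = 61.25, BC² = 85.
Since BC² = 85 ≥ 61.25 + 13.25 = 74.5, the angle opposite BC is not acute, so the smallest enclosing circle has BC as diameter.
Centre = midpoint of BC = (-1.5, 2), r² = 85/4 = 21.25.
Diameter = 2r = 2√(21.25) ≈ 9.22.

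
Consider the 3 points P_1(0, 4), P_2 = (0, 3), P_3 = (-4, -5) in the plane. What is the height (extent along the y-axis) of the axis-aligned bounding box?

max y = 4, min y = -5, so height = 9.

9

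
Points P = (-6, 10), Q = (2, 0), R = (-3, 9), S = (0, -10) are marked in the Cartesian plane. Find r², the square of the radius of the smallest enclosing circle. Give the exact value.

The minimum enclosing circle of a finite set is fixed by two of the points (as a diameter) or three (as a circumcircle).
The farthest pair is P–S with squared distance 436. The circle on this segment as diameter has centre (-3, 0) and r² = 436/4 = 109.
Check Q: distance² to centre = 25 ≤ 109, so it lies inside.
All remaining points lie in this disk, and no smaller disk contains both endpoints, so this is the minimum enclosing circle.

109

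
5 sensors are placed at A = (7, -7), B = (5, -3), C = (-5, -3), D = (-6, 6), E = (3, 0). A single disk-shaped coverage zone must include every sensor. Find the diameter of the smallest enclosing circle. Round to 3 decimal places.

18.385

The minimum enclosing circle of a finite set is fixed by two of the points (as a diameter) or three (as a circumcircle).
The farthest pair is A–D with squared distance 338. The circle on this segment as diameter has centre (0.5, -0.5) and r² = 338/4 = 84.5.
Check B: distance² to centre = 26.5 ≤ 84.5, so it lies inside.
All remaining points lie in this disk, and no smaller disk contains both endpoints, so this is the minimum enclosing circle.
Diameter = 2r = 2√(84.5) ≈ 18.385.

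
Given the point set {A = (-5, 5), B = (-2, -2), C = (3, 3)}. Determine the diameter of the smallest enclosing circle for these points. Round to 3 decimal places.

Side lengths²: AB² = 58, AC² = 68, BC² = 50.
Since AC² = 68 < 58 + 50 = 108, the triangle is acute, so the smallest enclosing circle is the circumcircle.
Circumcentre = (-1.4, 2.4), r² = 19.72.
Diameter = 2r = 2√(19.72) ≈ 8.881.

8.881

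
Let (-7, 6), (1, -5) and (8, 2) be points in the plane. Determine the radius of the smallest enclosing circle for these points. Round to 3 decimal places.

Call the three points A, B, C in the order given.
Side lengths²: AB² = 185, AC² = 241, BC² = 98.
Since AC² = 241 < 185 + 98 = 283, the triangle is acute, so the smallest enclosing circle is the circumcircle.
Circumcentre = (7/38, 107/38), r² = 44585/722.
r = √(44585/722) ≈ 7.858.

7.858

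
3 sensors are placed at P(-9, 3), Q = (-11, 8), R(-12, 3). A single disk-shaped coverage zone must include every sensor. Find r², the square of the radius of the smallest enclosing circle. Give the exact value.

7.54

Side lengths²: PQ² = 29, PR² = 9, QR² = 26.
Since PQ² = 29 < 26 + 9 = 35, the triangle is acute, so the smallest enclosing circle is the circumcircle.
Circumcentre = (-10.5, 5.3), r² = 7.54.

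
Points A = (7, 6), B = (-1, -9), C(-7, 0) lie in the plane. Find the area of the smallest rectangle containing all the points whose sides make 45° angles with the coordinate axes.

172.5

In coordinates u = x + y, v = x − y the rectangle is axis-aligned; the map (x,y)→(u,v) scales areas by 2.
u-values: 13, -10, -7; range = 13 − (-10) = 23.
v-values: 1, 8, -7; range = 8 − (-7) = 15.
Area = (23 × 15) / 2 = 172.5.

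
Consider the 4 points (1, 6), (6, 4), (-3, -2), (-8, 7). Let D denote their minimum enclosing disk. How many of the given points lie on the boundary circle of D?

By Welzl's lemma the MEC is supported by two points (diametrically opposite) or three points (on a circumcircle).
The minimum enclosing circle is determined by three boundary points: (6, 4), (-3, -2), (-8, 7).
Their circumcentre is (-83/74, 365/74) with r² = 141245/2738.
The farthest remaining point (1, 6) is at distance² 15445/2738 ≤ 141245/2738.
The points at distance exactly r from the centre are (6, 4), (-3, -2), (-8, 7) — 3 points.

3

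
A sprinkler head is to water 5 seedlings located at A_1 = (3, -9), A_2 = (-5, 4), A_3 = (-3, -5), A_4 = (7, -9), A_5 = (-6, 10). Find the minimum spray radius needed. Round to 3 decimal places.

11.511

A smallest enclosing disk is always determined by at most three of the input points on its boundary.
The farthest pair is A_4–A_5 with squared distance 530. The circle on this segment as diameter has centre (0.5, 0.5) and r² = 530/4 = 132.5.
Check A_1: distance² to centre = 96.5 ≤ 132.5, so it lies inside.
All remaining points lie in this disk, and no smaller disk contains both endpoints, so this is the minimum enclosing circle.
r = √(132.5) ≈ 11.511.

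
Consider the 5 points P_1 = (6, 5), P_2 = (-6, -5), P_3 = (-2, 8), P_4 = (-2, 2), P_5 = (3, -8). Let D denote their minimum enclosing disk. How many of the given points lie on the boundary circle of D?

2

The minimum enclosing circle of a finite set is fixed by two of the points (as a diameter) or three (as a circumcircle).
The farthest pair is P_3–P_5 with squared distance 281. The circle on this segment as diameter has centre (0.5, 0) and r² = 281/4 = 70.25.
Check P_1: distance² to centre = 55.25 ≤ 70.25, so it lies inside.
All remaining points lie in this disk, and no smaller disk contains both endpoints, so this is the minimum enclosing circle.
The points at distance exactly r from the centre are P_3, P_5 — 2 points.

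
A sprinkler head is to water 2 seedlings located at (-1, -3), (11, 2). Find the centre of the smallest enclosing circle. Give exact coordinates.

The smallest circle enclosing two points has them as diameter endpoints.
Centre = midpoint = (5, -0.5); r² = |(-1, -3)−(11, 2)|²/4 = 169/4 = 42.25.
Centre = (5, -0.5).

(5, -0.5)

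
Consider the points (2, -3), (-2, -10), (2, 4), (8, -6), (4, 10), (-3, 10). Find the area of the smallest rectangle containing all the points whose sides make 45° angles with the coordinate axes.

In coordinates u = x + y, v = x − y the rectangle is axis-aligned; the map (x,y)→(u,v) scales areas by 2.
u-values: -1, -12, 6, 2, 14, 7; range = 14 − (-12) = 26.
v-values: 5, 8, -2, 14, -6, -13; range = 14 − (-13) = 27.
Area = (26 × 27) / 2 = 351.

351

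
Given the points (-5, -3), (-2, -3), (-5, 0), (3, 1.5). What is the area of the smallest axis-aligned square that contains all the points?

The bounding box has width 8 and height 4.5.
An axis-aligned square enclosing the set must have side ≥ max(width, height).
So the minimum side is max(8, 4.5) = 8.
Area = 8² = 64.

64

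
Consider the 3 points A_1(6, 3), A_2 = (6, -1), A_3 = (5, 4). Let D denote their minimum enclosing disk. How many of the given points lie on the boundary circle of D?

Side lengths²: A_1A_2² = 16, A_1A_3² = 2, A_2A_3² = 26.
Since A_2A_3² = 26 ≥ 16 + 2 = 18, the angle opposite A_2A_3 is not acute, so the smallest enclosing circle has A_2A_3 as diameter.
Centre = midpoint of A_2A_3 = (5.5, 1.5), r² = 26/4 = 6.5.
The points at distance exactly r from the centre are A_2, A_3 — 2 points.

2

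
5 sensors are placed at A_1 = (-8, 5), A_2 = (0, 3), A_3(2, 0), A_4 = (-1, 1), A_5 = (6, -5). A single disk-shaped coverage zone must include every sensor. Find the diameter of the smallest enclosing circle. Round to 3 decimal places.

A smallest enclosing disk is always determined by at most three of the input points on its boundary.
The farthest pair is A_1–A_5 with squared distance 296. The circle on this segment as diameter has centre (-1, 0) and r² = 296/4 = 74.
Check A_2: distance² to centre = 10 ≤ 74, so it lies inside.
All remaining points lie in this disk, and no smaller disk contains both endpoints, so this is the minimum enclosing circle.
Diameter = 2r = 2√74 ≈ 17.205.

17.205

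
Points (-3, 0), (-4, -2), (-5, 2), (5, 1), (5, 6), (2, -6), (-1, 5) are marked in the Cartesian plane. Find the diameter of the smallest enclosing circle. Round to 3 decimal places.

13.113

The minimum enclosing circle of a finite set is fixed by two of the points (as a diameter) or three (as a circumcircle).
The minimum enclosing circle is determined by three boundary points: (-5, 2), (5, 6), (2, -6).
Their circumcentre is (25/18, 19/36) with r² = 55709/1296.
The farthest remaining point (-4, -2) is at distance² 45917/1296 ≤ 55709/1296.
Diameter = 2r = 2√(55709/1296) ≈ 13.113.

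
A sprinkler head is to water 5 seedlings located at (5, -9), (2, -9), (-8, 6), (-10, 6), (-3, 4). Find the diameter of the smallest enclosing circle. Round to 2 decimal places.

By Welzl's lemma the MEC is supported by two points (diametrically opposite) or three points (on a circumcircle).
The farthest pair is (5, -9)–(-10, 6) with squared distance 450. The circle on this segment as diameter has centre (-2.5, -1.5) and r² = 450/4 = 112.5.
Check (2, -9): distance² to centre = 76.5 ≤ 112.5, so it lies inside.
All remaining points lie in this disk, and no smaller disk contains both endpoints, so this is the minimum enclosing circle.
Diameter = 2r = 2√(112.5) ≈ 21.21.

21.21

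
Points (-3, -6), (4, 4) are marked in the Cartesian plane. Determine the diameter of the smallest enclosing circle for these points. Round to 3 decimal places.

12.207

The smallest circle enclosing two points has them as diameter endpoints.
Centre = midpoint = (0.5, -1); r² = |(-3, -6)−(4, 4)|²/4 = 149/4 = 37.25.
Diameter = 2r = 2√(37.25) ≈ 12.207.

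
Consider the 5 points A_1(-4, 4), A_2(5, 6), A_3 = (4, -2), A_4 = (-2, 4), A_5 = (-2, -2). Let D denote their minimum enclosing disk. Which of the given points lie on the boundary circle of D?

A smallest enclosing disk is always determined by at most three of the input points on its boundary.
The minimum enclosing circle is determined by three boundary points: A_1, A_2, A_5.
Their circumcentre is (63/58, 137/58) with r² = 48025/1682.
The farthest remaining point A_3 is at distance² 46285/1682 ≤ 48025/1682.
The points at distance exactly r from the centre are A_1, A_2, A_5 — 3 points.

A_1, A_2, A_5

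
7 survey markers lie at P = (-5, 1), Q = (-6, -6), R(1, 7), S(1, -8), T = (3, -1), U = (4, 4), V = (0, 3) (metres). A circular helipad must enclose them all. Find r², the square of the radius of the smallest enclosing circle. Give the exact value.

The minimum enclosing circle is determined by three boundary points: Q, R, S.
Their circumcentre is (-9/14, -0.5) with r² = 5777/98.
The farthest remaining point U is at distance² 4097/98 ≤ 5777/98.

5777/98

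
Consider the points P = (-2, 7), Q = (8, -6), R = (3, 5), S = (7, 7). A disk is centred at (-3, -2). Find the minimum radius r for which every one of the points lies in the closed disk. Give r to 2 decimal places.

The required radius is the distance from (-3, -2) to the farthest point.
Squared distances: 82, 137, 85, 181.
Maximum is 181, attained at S.
r = √181 ≈ 13.45.

13.45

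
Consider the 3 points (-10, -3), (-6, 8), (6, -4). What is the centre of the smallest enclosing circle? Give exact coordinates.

Call the three points A, B, C in the order given.
Side lengths²: AB² = 137, AC² = 257, BC² = 288.
Since BC² = 288 < 257 + 137 = 394, the triangle is acute, so the smallest enclosing circle is the circumcircle.
Circumcentre = (-53/30, 7/30), r² = 35209/450.
Centre = (-53/30, 7/30).

(-53/30, 7/30)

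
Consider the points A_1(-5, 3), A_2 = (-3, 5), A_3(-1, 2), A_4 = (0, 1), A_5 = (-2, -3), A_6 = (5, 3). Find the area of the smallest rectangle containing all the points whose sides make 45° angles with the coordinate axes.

In coordinates u = x + y, v = x − y the rectangle is axis-aligned; the map (x,y)→(u,v) scales areas by 2.
u-values: -2, 2, 1, 1, -5, 8; range = 8 − (-5) = 13.
v-values: -8, -8, -3, -1, 1, 2; range = 2 − (-8) = 10.
Area = (13 × 10) / 2 = 65.

65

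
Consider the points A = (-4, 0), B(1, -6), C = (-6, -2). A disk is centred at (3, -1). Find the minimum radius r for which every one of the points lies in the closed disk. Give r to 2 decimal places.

9.06

The required radius is the distance from (3, -1) to the farthest point.
Squared distances: 50, 29, 82.
Maximum is 82, attained at C.
r = √82 ≈ 9.06.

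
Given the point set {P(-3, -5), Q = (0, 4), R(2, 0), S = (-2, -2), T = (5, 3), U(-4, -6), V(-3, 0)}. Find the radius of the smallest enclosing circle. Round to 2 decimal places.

6.36

The farthest pair is T–U with squared distance 162. The circle on this segment as diameter has centre (0.5, -1.5) and r² = 162/4 = 40.5.
Check P: distance² to centre = 24.5 ≤ 40.5, so it lies inside.
All remaining points lie in this disk, and no smaller disk contains both endpoints, so this is the minimum enclosing circle.
r = √(40.5) ≈ 6.36.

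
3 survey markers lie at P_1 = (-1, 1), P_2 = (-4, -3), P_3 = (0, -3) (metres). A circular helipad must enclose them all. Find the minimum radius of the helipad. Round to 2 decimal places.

Side lengths²: P_1P_2² = 25, P_1P_3² = 17, P_2P_3² = 16.
Since P_1P_2² = 25 < 17 + 16 = 33, the triangle is acute, so the smallest enclosing circle is the circumcircle.
Circumcentre = (-2, -1.375), r² = 6.640625.
r = √(6.640625) ≈ 2.58.

2.58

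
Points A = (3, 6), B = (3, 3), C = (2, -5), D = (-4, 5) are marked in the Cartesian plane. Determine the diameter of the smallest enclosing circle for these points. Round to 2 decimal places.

11.98

A smallest enclosing disk is always determined by at most three of the input points on its boundary.
The minimum enclosing circle is determined by three boundary points: A, C, D.
Their circumcentre is (7/38, 27/38) with r² = 25925/722.
The farthest remaining point B is at distance² 9509/722 ≤ 25925/722.
Diameter = 2r = 2√(25925/722) ≈ 11.98.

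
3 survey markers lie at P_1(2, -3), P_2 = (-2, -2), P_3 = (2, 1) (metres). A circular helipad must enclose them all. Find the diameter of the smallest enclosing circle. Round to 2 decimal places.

Side lengths²: P_1P_2² = 17, P_1P_3² = 16, P_2P_3² = 25.
Since P_2P_3² = 25 < 17 + 16 = 33, the triangle is acute, so the smallest enclosing circle is the circumcircle.
Circumcentre = (0.375, -1), r² = 6.640625.
Diameter = 2r = 2√(6.640625) ≈ 5.15.

5.15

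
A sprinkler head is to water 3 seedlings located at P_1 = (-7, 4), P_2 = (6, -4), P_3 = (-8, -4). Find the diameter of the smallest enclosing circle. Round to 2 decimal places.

Side lengths²: P_1P_2² = 233, P_1P_3² = 65, P_2P_3² = 196.
Since P_1P_2² = 233 < 196 + 65 = 261, the triangle is acute, so the smallest enclosing circle is the circumcircle.
Circumcentre = (-1, -0.8125), r² = 59.16015625.
Diameter = 2r = 2√(59.16015625) ≈ 15.38.

15.38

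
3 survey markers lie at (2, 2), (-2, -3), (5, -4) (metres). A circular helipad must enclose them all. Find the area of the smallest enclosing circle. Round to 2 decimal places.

47.64

Call the three points A, B, C in the order given.
Side lengths²: AB² = 41, AC² = 45, BC² = 50.
Since BC² = 50 < 45 + 41 = 86, the triangle is acute, so the smallest enclosing circle is the circumcircle.
Circumcentre = (45/26, -49/26), r² = 5125/338.
Area = π·r² = π·5125/338 ≈ 47.64.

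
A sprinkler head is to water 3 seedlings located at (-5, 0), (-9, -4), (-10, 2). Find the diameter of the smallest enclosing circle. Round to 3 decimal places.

Call the three points A, B, C in the order given.
Side lengths²: AB² = 32, AC² = 29, BC² = 37.
Since BC² = 37 < 32 + 29 = 61, the triangle is acute, so the smallest enclosing circle is the circumcircle.
Circumcentre = (-115/14, -11/14), r² = 1073/98.
Diameter = 2r = 2√(1073/98) ≈ 6.618.

6.618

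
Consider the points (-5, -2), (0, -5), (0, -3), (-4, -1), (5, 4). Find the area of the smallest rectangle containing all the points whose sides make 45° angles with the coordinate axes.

In coordinates u = x + y, v = x − y the rectangle is axis-aligned; the map (x,y)→(u,v) scales areas by 2.
u-values: -7, -5, -3, -5, 9; range = 9 − (-7) = 16.
v-values: -3, 5, 3, -3, 1; range = 5 − (-3) = 8.
Area = (16 × 8) / 2 = 64.

64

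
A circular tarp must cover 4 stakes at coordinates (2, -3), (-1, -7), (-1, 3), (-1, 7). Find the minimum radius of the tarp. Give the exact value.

7

By Welzl's lemma the MEC is supported by two points (diametrically opposite) or three points (on a circumcircle).
The farthest pair is (-1, -7)–(-1, 7) with squared distance 196. The circle on this segment as diameter has centre (-1, 0) and r² = 196/4 = 49.
Check (2, -3): distance² to centre = 18 ≤ 49, so it lies inside.
All remaining points lie in this disk, and no smaller disk contains both endpoints, so this is the minimum enclosing circle.
r = √49 = 7.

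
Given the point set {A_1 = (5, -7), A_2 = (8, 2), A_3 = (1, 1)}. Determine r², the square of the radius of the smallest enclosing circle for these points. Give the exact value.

25

Side lengths²: A_1A_2² = 90, A_1A_3² = 80, A_2A_3² = 50.
Since A_1A_2² = 90 < 80 + 50 = 130, the triangle is acute, so the smallest enclosing circle is the circumcircle.
Circumcentre = (5, -2), r² = 25.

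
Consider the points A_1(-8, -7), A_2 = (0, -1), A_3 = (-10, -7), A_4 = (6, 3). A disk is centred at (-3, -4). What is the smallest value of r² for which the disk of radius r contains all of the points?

The required radius is the distance from (-3, -4) to the farthest point.
Squared distances: 34, 18, 58, 130.
Maximum is 130, attained at A_4.

130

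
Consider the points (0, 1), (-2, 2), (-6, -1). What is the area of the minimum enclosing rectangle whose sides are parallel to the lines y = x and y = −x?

16

In coordinates u = x + y, v = x − y the rectangle is axis-aligned; the map (x,y)→(u,v) scales areas by 2.
u-values: 1, 0, -7; range = 1 − (-7) = 8.
v-values: -1, -4, -5; range = -1 − (-5) = 4.
Area = (8 × 4) / 2 = 16.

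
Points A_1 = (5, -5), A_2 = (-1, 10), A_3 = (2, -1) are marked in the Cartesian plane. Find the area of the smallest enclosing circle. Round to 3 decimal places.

204.989

Side lengths²: A_1A_2² = 261, A_1A_3² = 25, A_2A_3² = 130.
Since A_1A_2² = 261 ≥ 130 + 25 = 155, the angle opposite A_1A_2 is not acute, so the smallest enclosing circle has A_1A_2 as diameter.
Centre = midpoint of A_1A_2 = (2, 2.5), r² = 261/4 = 65.25.
Area = π·r² = π·65.25 ≈ 204.989.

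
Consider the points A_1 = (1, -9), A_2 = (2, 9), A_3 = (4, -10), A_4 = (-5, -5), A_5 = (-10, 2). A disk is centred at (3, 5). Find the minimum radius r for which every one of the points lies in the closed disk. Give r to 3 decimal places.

The required radius is the distance from (3, 5) to the farthest point.
Squared distances: 200, 17, 226, 164, 178.
Maximum is 226, attained at A_3.
r = √226 ≈ 15.033.

15.033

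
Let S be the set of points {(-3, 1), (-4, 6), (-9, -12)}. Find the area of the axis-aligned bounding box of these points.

x ranges over [-9, -3], width 6.
y ranges over [-12, 6], height 18.
Area = 6 × 18 = 108.

108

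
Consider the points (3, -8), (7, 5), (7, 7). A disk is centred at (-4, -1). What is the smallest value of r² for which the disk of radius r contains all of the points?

The required radius is the distance from (-4, -1) to the farthest point.
Squared distances: 98, 157, 185.
Maximum is 185, attained at (7, 7).

185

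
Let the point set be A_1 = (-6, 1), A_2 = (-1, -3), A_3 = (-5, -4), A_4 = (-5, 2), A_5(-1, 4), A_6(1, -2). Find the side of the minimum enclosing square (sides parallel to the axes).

8

The bounding box has width 7 and height 8.
An axis-aligned square enclosing the set must have side ≥ max(width, height).
So the minimum side is max(7, 8) = 8.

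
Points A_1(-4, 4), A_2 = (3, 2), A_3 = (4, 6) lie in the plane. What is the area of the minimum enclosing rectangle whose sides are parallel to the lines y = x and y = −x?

In coordinates u = x + y, v = x − y the rectangle is axis-aligned; the map (x,y)→(u,v) scales areas by 2.
u-values: 0, 5, 10; range = 10 − 0 = 10.
v-values: -8, 1, -2; range = 1 − (-8) = 9.
Area = (10 × 9) / 2 = 45.

45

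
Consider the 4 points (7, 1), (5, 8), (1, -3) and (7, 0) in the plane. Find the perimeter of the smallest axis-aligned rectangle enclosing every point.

Width = max x − min x = 7 − 1 = 6.
Height = max y − min y = 8 − (-3) = 11.
Perimeter = 2(6 + 11) = 34.

34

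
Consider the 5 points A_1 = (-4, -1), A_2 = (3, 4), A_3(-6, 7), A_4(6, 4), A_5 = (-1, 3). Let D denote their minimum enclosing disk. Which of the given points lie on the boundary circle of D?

A_1, A_3, A_4

The minimum enclosing circle is determined by three boundary points: A_1, A_3, A_4.
Their circumcentre is (-1/3, 25/6) with r² = 1445/36.
The farthest remaining point A_2 is at distance² 401/36 ≤ 1445/36.
The points at distance exactly r from the centre are A_1, A_3, A_4 — 3 points.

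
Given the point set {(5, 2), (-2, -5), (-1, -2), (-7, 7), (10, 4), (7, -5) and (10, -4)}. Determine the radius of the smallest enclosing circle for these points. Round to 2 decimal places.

The minimum enclosing circle of a finite set is fixed by two of the points (as a diameter) or three (as a circumcircle).
The farthest pair is (-7, 7)–(10, -4) with squared distance 410. The circle on this segment as diameter has centre (1.5, 1.5) and r² = 410/4 = 102.5.
Check (5, 2): distance² to centre = 12.5 ≤ 102.5, so it lies inside.
All remaining points lie in this disk, and no smaller disk contains both endpoints, so this is the minimum enclosing circle.
r = √(102.5) ≈ 10.12.

10.12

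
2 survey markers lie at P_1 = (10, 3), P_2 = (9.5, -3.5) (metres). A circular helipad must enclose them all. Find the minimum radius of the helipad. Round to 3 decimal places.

The smallest circle enclosing two points has them as diameter endpoints.
Centre = midpoint = (9.75, -0.25); r² = |P_1P_2|²/4 = 42.5/4 = 10.625.
r = √(10.625) ≈ 3.260.

3.260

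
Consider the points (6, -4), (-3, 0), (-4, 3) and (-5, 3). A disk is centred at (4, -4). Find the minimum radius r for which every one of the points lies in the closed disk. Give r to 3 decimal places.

11.402

The required radius is the distance from (4, -4) to the farthest point.
Squared distances: 4, 65, 113, 130.
Maximum is 130, attained at (-5, 3).
r = √130 ≈ 11.402.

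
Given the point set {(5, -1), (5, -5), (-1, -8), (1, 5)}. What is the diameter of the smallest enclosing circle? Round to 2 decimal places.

13.15

The minimum enclosing circle of a finite set is fixed by two of the points (as a diameter) or three (as a circumcircle).
The farthest pair is (-1, -8)–(1, 5) with squared distance 173. The circle on this segment as diameter has centre (0, -1.5) and r² = 173/4 = 43.25.
Check (5, -1): distance² to centre = 25.25 ≤ 43.25, so it lies inside.
All remaining points lie in this disk, and no smaller disk contains both endpoints, so this is the minimum enclosing circle.
Diameter = 2r = 2√(43.25) ≈ 13.15.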